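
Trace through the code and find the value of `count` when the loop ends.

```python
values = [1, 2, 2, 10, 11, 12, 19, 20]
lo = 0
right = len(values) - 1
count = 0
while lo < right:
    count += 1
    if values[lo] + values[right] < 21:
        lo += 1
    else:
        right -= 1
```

Let's trace through this code step by step.

Initialize: values = [1, 2, 2, 10, 11, 12, 19, 20]
Initialize: lo = 0
Initialize: right = 7
Initialize: count = 0
Entering loop: while lo < right:
After iteration 1: lo = 0, right = 6, count = 1
After iteration 2: lo = 1, right = 6, count = 2
After iteration 3: lo = 1, right = 5, count = 3
After iteration 4: lo = 2, right = 5, count = 4
After iteration 5: lo = 3, right = 5, count = 5
After iteration 6: lo = 3, right = 4, count = 6
After iteration 7: lo = 3, right = 3, count = 7
Loop ends.

Final answer: 7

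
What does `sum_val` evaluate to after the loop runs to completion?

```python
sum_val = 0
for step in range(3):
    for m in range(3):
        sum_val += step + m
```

Let's trace through this code step by step.

Initialize: sum_val = 0
Entering loop: for step in range(3):
After iteration 1: step = 0, sum_val = 3
After iteration 2: step = 1, sum_val = 9
After iteration 3: step = 2, sum_val = 18
Loop ends.

Final answer: 18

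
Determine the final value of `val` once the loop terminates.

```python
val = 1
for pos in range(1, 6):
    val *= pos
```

Let's trace through this code step by step.

Initialize: val = 1
Entering loop: for pos in range(1, 6):
After iteration 1: pos = 1, val = 1
After iteration 2: pos = 2, val = 2
After iteration 3: pos = 3, val = 6
After iteration 4: pos = 4, val = 24
After iteration 5: pos = 5, val = 120
Loop ends.

Final answer: 120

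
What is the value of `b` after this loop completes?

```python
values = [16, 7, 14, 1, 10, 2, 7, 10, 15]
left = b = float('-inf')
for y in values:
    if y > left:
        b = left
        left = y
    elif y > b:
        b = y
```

Let's trace through this code step by step.

Initialize: values = [16, 7, 14, 1, 10, 2, 7, 10, 15]
Initialize: left = -inf
Initialize: b = -inf
Entering loop: for y in values:
After iteration 1: y = 16, left = 16, b = -inf
After iteration 2: y = 7, left = 16, b = 7
After iteration 3: y = 14, left = 16, b = 14
After iteration 4: y = 1, left = 16, b = 14
After iteration 5: y = 10, left = 16, b = 14
After iteration 6: y = 2, left = 16, b = 14
After iteration 7: y = 7, left = 16, b = 14
After iteration 8: y = 10, left = 16, b = 14
After iteration 9: y = 15, left = 16, b = 15
Loop ends.

Final answer: 15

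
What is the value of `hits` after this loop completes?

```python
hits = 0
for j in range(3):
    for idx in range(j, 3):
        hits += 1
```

Let's trace through this code step by step.

Initialize: hits = 0
Entering loop: for j in range(3):
After iteration 1: j = 0, hits = 3
After iteration 2: j = 1, hits = 5
After iteration 3: j = 2, hits = 6
Loop ends.

Final answer: 6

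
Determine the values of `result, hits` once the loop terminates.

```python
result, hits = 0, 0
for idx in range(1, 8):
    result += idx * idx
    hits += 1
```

Let's trace through this code step by step.

Initialize: result = 0
Initialize: hits = 0
Entering loop: for idx in range(1, 8):
After iteration 1: idx = 1, result = 1, hits = 1
After iteration 2: idx = 2, result = 5, hits = 2
After iteration 3: idx = 3, result = 14, hits = 3
After iteration 4: idx = 4, result = 30, hits = 4
After iteration 5: idx = 5, result = 55, hits = 5
After iteration 6: idx = 6, result = 91, hits = 6
After iteration 7: idx = 7, result = 140, hits = 7
Loop ends.

Final answer: 140, 7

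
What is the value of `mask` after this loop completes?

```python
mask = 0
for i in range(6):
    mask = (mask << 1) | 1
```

Let's trace through this code step by step.

Initialize: mask = 0
Entering loop: for i in range(6):
After iteration 1: i = 0, mask = 1
After iteration 2: i = 1, mask = 3
After iteration 3: i = 2, mask = 7
After iteration 4: i = 3, mask = 15
After iteration 5: i = 4, mask = 31
After iteration 6: i = 5, mask = 63
Loop ends.

Final answer: 63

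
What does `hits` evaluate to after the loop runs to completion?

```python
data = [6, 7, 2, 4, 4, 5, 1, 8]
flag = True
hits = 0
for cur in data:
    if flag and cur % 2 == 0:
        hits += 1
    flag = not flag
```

Let's trace through this code step by step.

Initialize: data = [6, 7, 2, 4, 4, 5, 1, 8]
Initialize: flag = True
Initialize: hits = 0
Entering loop: for cur in data:
After iteration 1: cur = 6, flag = False, hits = 1
After iteration 2: cur = 7, flag = True, hits = 1
After iteration 3: cur = 2, flag = False, hits = 2
After iteration 4: cur = 4, flag = True, hits = 2
After iteration 5: cur = 4, flag = False, hits = 3
After iteration 6: cur = 5, flag = True, hits = 3
After iteration 7: cur = 1, flag = False, hits = 3
After iteration 8: cur = 8, flag = True, hits = 3
Loop ends.

Final answer: 3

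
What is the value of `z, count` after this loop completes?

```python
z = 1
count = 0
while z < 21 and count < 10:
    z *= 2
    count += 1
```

Let's trace through this code step by step.

Initialize: z = 1
Initialize: count = 0
Entering loop: while z < 21 and count < 10:
After iteration 1: z = 2, count = 1
After iteration 2: z = 4, count = 2
After iteration 3: z = 8, count = 3
After iteration 4: z = 16, count = 4
After iteration 5: z = 32, count = 5
Loop ends.

Final answer: 32, 5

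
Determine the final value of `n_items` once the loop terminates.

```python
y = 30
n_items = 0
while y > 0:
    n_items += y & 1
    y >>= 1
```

Let's trace through this code step by step.

Initialize: y = 30
Initialize: n_items = 0
Entering loop: while y > 0:
After iteration 1: y = 15, n_items = 0
After iteration 2: y = 7, n_items = 1
After iteration 3: y = 3, n_items = 2
After iteration 4: y = 1, n_items = 3
After iteration 5: y = 0, n_items = 4
Loop ends.

Final answer: 4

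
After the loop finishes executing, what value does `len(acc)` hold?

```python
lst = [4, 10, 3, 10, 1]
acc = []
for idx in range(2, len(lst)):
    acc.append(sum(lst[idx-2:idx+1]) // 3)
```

Let's trace through this code step by step.

Initialize: lst = [4, 10, 3, 10, 1]
Initialize: acc = []
Entering loop: for idx in range(2, len(lst)):
After iteration 1: idx = 2, acc = [5]
After iteration 2: idx = 3, acc = [5, 7]
After iteration 3: idx = 4, acc = [5, 7, 4]
Loop ends.
len(acc) = 3

Final answer: 3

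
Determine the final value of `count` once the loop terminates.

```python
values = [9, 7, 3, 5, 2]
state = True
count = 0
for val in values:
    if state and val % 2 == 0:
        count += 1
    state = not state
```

Let's trace through this code step by step.

Initialize: values = [9, 7, 3, 5, 2]
Initialize: state = True
Initialize: count = 0
Entering loop: for val in values:
After iteration 1: val = 9, state = False, count = 0
After iteration 2: val = 7, state = True, count = 0
After iteration 3: val = 3, state = False, count = 0
After iteration 4: val = 5, state = True, count = 0
After iteration 5: val = 2, state = False, count = 1
Loop ends.

Final answer: 1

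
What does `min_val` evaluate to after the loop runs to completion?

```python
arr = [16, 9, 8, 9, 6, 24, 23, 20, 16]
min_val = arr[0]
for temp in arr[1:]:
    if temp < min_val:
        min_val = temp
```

Let's trace through this code step by step.

Initialize: arr = [16, 9, 8, 9, 6, 24, 23, 20, 16]
Initialize: min_val = 16
Entering loop: for temp in arr[1:]:
After iteration 1: temp = 9, min_val = 9
After iteration 2: temp = 8, min_val = 8
After iteration 3: temp = 9, min_val = 8
After iteration 4: temp = 6, min_val = 6
After iteration 5: temp = 24, min_val = 6
After iteration 6: temp = 23, min_val = 6
After iteration 7: temp = 20, min_val = 6
After iteration 8: temp = 16, min_val = 6
Loop ends.

Final answer: 6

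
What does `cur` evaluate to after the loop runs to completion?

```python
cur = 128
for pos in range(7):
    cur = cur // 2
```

Let's trace through this code step by step.

Initialize: cur = 128
Entering loop: for pos in range(7):
After iteration 1: pos = 0, cur = 64
After iteration 2: pos = 1, cur = 32
After iteration 3: pos = 2, cur = 16
After iteration 4: pos = 3, cur = 8
After iteration 5: pos = 4, cur = 4
After iteration 6: pos = 5, cur = 2
After iteration 7: pos = 6, cur = 1
Loop ends.

Final answer: 1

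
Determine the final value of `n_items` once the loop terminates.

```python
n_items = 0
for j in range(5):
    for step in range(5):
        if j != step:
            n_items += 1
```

Let's trace through this code step by step.

Initialize: n_items = 0
Entering loop: for j in range(5):
After iteration 1: j = 0, n_items = 4
After iteration 2: j = 1, n_items = 8
After iteration 3: j = 2, n_items = 12
After iteration 4: j = 3, n_items = 16
After iteration 5: j = 4, n_items = 20
Loop ends.

Final answer: 20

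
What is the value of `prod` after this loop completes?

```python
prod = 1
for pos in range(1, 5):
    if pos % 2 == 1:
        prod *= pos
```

Let's trace through this code step by step.

Initialize: prod = 1
Entering loop: for pos in range(1, 5):
After iteration 1: pos = 1, prod = 1
After iteration 2: pos = 2, prod = 1
After iteration 3: pos = 3, prod = 3
After iteration 4: pos = 4, prod = 3
Loop ends.

Final answer: 3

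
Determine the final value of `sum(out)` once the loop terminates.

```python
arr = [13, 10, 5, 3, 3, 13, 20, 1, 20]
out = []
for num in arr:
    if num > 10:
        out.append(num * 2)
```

Let's trace through this code step by step.

Initialize: arr = [13, 10, 5, 3, 3, 13, 20, 1, 20]
Initialize: out = []
Entering loop: for num in arr:
After iteration 1: num = 13, out = [26]
After iteration 2: num = 10, out = [26]
After iteration 3: num = 5, out = [26]
After iteration 4: num = 3, out = [26]
After iteration 5: num = 3, out = [26]
After iteration 6: num = 13, out = [26, 26]
After iteration 7: num = 20, out = [26, 26, 40]
After iteration 8: num = 1, out = [26, 26, 40]
After iteration 9: num = 20, out = [26, 26, 40, 40]
Loop ends.
sum(out) = 132

Final answer: 132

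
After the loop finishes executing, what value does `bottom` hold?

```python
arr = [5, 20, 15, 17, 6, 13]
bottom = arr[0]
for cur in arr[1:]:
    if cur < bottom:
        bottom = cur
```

Let's trace through this code step by step.

Initialize: arr = [5, 20, 15, 17, 6, 13]
Initialize: bottom = 5
Entering loop: for cur in arr[1:]:
After iteration 1: cur = 20, bottom = 5
After iteration 2: cur = 15, bottom = 5
After iteration 3: cur = 17, bottom = 5
After iteration 4: cur = 6, bottom = 5
After iteration 5: cur = 13, bottom = 5
Loop ends.

Final answer: 5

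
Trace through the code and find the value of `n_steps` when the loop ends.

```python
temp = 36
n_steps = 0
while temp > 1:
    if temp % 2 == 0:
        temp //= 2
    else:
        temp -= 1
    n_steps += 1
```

Let's trace through this code step by step.

Initialize: temp = 36
Initialize: n_steps = 0
Entering loop: while temp > 1:
After iteration 1: temp = 18, n_steps = 1
After iteration 2: temp = 9, n_steps = 2
After iteration 3: temp = 8, n_steps = 3
After iteration 4: temp = 4, n_steps = 4
After iteration 5: temp = 2, n_steps = 5
After iteration 6: temp = 1, n_steps = 6
Loop ends.

Final answer: 6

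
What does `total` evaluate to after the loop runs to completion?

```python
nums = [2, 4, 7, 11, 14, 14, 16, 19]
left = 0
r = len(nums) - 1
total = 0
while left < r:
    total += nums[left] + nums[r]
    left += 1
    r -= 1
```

Let's trace through this code step by step.

Initialize: nums = [2, 4, 7, 11, 14, 14, 16, 19]
Initialize: left = 0
Initialize: r = 7
Initialize: total = 0
Entering loop: while left < r:
After iteration 1: left = 1, r = 6, total = 21
After iteration 2: left = 2, r = 5, total = 41
After iteration 3: left = 3, r = 4, total = 62
After iteration 4: left = 4, r = 3, total = 87
Loop ends.

Final answer: 87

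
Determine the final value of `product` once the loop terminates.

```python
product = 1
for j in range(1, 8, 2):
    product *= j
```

Let's trace through this code step by step.

Initialize: product = 1
Entering loop: for j in range(1, 8, 2):
After iteration 1: j = 1, product = 1
After iteration 2: j = 3, product = 3
After iteration 3: j = 5, product = 15
After iteration 4: j = 7, product = 105
Loop ends.

Final answer: 105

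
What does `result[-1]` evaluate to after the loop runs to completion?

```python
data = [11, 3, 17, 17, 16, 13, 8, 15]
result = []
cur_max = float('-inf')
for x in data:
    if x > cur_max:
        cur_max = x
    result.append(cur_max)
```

Let's trace through this code step by step.

Initialize: data = [11, 3, 17, 17, 16, 13, 8, 15]
Initialize: result = []
Initialize: cur_max = -inf
Entering loop: for x in data:
After iteration 1: x = 11, result = [11], cur_max = 11
After iteration 2: x = 3, result = [11, 11], cur_max = 11
After iteration 3: x = 17, result = [11, 11, 17], cur_max = 17
After iteration 4: x = 17, result = [11, 11, 17, 17], cur_max = 17
After iteration 5: x = 16, result = [11, 11, 17, 17, 17], cur_max = 17
After iteration 6: x = 13, result = [11, 11, 17, 17, 17, 17], cur_max = 17
After iteration 7: x = 8, result = [11, 11, 17, 17, 17, 17, 17], cur_max = 17
After iteration 8: x = 15, result = [11, 11, 17, 17, 17, 17, 17, 17], cur_max = 17
Loop ends.
result[-1] = 17

Final answer: 17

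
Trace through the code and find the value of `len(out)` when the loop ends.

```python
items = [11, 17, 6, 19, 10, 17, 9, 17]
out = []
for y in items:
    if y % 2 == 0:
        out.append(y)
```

Let's trace through this code step by step.

Initialize: items = [11, 17, 6, 19, 10, 17, 9, 17]
Initialize: out = []
Entering loop: for y in items:
After iteration 1: y = 11, out = []
After iteration 2: y = 17, out = []
After iteration 3: y = 6, out = [6]
After iteration 4: y = 19, out = [6]
After iteration 5: y = 10, out = [6, 10]
After iteration 6: y = 17, out = [6, 10]
After iteration 7: y = 9, out = [6, 10]
After iteration 8: y = 17, out = [6, 10]
Loop ends.
len(out) = 2

Final answer: 2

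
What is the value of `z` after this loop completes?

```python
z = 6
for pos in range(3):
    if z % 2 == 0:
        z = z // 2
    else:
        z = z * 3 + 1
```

Let's trace through this code step by step.

Initialize: z = 6
Entering loop: for pos in range(3):
After iteration 1: pos = 0, z = 3
After iteration 2: pos = 1, z = 10
After iteration 3: pos = 2, z = 5
Loop ends.

Final answer: 5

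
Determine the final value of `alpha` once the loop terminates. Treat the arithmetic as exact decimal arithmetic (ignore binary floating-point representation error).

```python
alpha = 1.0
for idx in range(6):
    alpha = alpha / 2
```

Let's trace through this code step by step.

Initialize: alpha = 1.0
Entering loop: for idx in range(6):
After iteration 1: idx = 0, alpha = 0.5
After iteration 2: idx = 1, alpha = 0.25
After iteration 3: idx = 2, alpha = 0.125
After iteration 4: idx = 3, alpha = 0.0625
After iteration 5: idx = 4, alpha = 0.03125
After iteration 6: idx = 5, alpha = 0.015625
Loop ends.

Final answer: 0.015625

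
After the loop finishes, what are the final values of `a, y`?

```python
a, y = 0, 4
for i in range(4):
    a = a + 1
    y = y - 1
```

Let's trace through this code step by step.

Initialize: a = 0
Initialize: y = 4
Entering loop: for i in range(4):
After iteration 1: i = 0, a = 1, y = 3
After iteration 2: i = 1, a = 2, y = 2
After iteration 3: i = 2, a = 3, y = 1
After iteration 4: i = 3, a = 4, y = 0
Loop ends.

Final answer: 4, 0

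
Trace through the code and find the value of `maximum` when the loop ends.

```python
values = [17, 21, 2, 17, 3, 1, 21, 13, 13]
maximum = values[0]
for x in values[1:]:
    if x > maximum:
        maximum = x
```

Let's trace through this code step by step.

Initialize: values = [17, 21, 2, 17, 3, 1, 21, 13, 13]
Initialize: maximum = 17
Entering loop: for x in values[1:]:
After iteration 1: x = 21, maximum = 21
After iteration 2: x = 2, maximum = 21
After iteration 3: x = 17, maximum = 21
After iteration 4: x = 3, maximum = 21
After iteration 5: x = 1, maximum = 21
After iteration 6: x = 21, maximum = 21
After iteration 7: x = 13, maximum = 21
After iteration 8: x = 13, maximum = 21
Loop ends.

Final answer: 21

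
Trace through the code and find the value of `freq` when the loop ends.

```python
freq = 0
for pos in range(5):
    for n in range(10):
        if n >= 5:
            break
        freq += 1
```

Let's trace through this code step by step.

Initialize: freq = 0
Entering loop: for pos in range(5):
After iteration 1: pos = 0, freq = 5
After iteration 2: pos = 1, freq = 10
After iteration 3: pos = 2, freq = 15
After iteration 4: pos = 3, freq = 20
After iteration 5: pos = 4, freq = 25
Loop ends.

Final answer: 25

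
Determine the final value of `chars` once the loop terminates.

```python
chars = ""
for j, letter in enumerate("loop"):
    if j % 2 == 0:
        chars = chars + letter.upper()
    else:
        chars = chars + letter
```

Let's trace through this code step by step.

Initialize: chars = ''
Entering loop: for j, letter in enumerate("loop"):
After iteration 1: j = 0, letter = 'l', chars = 'L'
After iteration 2: j = 1, letter = 'o', chars = 'Lo'
After iteration 3: j = 2, letter = 'o', chars = 'LoO'
After iteration 4: j = 3, letter = 'p', chars = 'LoOp'
Loop ends.

Final answer: 'LoOp'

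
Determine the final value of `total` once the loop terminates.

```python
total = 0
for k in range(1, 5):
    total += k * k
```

Let's trace through this code step by step.

Initialize: total = 0
Entering loop: for k in range(1, 5):
After iteration 1: k = 1, total = 1
After iteration 2: k = 2, total = 5
After iteration 3: k = 3, total = 14
After iteration 4: k = 4, total = 30
Loop ends.

Final answer: 30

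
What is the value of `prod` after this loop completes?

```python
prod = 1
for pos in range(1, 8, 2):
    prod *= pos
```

Let's trace through this code step by step.

Initialize: prod = 1
Entering loop: for pos in range(1, 8, 2):
After iteration 1: pos = 1, prod = 1
After iteration 2: pos = 3, prod = 3
After iteration 3: pos = 5, prod = 15
After iteration 4: pos = 7, prod = 105
Loop ends.

Final answer: 105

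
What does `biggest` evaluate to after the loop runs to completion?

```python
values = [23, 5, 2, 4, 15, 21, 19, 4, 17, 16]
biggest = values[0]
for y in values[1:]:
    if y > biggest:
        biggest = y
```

Let's trace through this code step by step.

Initialize: values = [23, 5, 2, 4, 15, 21, 19, 4, 17, 16]
Initialize: biggest = 23
Entering loop: for y in values[1:]:
After iteration 1: y = 5, biggest = 23
After iteration 2: y = 2, biggest = 23
After iteration 3: y = 4, biggest = 23
After iteration 4: y = 15, biggest = 23
After iteration 5: y = 21, biggest = 23
After iteration 6: y = 19, biggest = 23
After iteration 7: y = 4, biggest = 23
After iteration 8: y = 17, biggest = 23
After iteration 9: y = 16, biggest = 23
Loop ends.

Final answer: 23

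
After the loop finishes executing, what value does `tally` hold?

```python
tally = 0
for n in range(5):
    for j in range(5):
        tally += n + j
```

Let's trace through this code step by step.

Initialize: tally = 0
Entering loop: for n in range(5):
After iteration 1: n = 0, tally = 10
After iteration 2: n = 1, tally = 25
After iteration 3: n = 2, tally = 45
After iteration 4: n = 3, tally = 70
After iteration 5: n = 4, tally = 100
Loop ends.

Final answer: 100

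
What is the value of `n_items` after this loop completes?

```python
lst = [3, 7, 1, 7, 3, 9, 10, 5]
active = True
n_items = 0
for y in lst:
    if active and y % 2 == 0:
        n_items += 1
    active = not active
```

Let's trace through this code step by step.

Initialize: lst = [3, 7, 1, 7, 3, 9, 10, 5]
Initialize: active = True
Initialize: n_items = 0
Entering loop: for y in lst:
After iteration 1: y = 3, active = False, n_items = 0
After iteration 2: y = 7, active = True, n_items = 0
After iteration 3: y = 1, active = False, n_items = 0
After iteration 4: y = 7, active = True, n_items = 0
After iteration 5: y = 3, active = False, n_items = 0
After iteration 6: y = 9, active = True, n_items = 0
After iteration 7: y = 10, active = False, n_items = 1
After iteration 8: y = 5, active = True, n_items = 1
Loop ends.

Final answer: 1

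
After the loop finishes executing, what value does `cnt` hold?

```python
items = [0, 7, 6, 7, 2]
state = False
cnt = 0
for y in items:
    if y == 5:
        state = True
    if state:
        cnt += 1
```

Let's trace through this code step by step.

Initialize: items = [0, 7, 6, 7, 2]
Initialize: state = False
Initialize: cnt = 0
Entering loop: for y in items:
After iteration 1: y = 0, cnt = 0
After iteration 2: y = 7, cnt = 0
After iteration 3: y = 6, cnt = 0
After iteration 4: y = 7, cnt = 0
After iteration 5: y = 2, cnt = 0
Loop ends.

Final answer: 0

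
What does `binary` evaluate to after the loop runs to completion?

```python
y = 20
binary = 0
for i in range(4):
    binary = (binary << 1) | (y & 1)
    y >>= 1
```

Let's trace through this code step by step.

Initialize: y = 20
Initialize: binary = 0
Entering loop: for i in range(4):
After iteration 1: i = 0, y = 10, binary = 0
After iteration 2: i = 1, y = 5, binary = 0
After iteration 3: i = 2, y = 2, binary = 1
After iteration 4: i = 3, y = 1, binary = 2
Loop ends.

Final answer: 2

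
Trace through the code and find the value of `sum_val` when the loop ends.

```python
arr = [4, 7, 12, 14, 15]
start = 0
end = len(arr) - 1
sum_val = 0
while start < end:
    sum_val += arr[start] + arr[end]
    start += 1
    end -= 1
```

Let's trace through this code step by step.

Initialize: arr = [4, 7, 12, 14, 15]
Initialize: start = 0
Initialize: end = 4
Initialize: sum_val = 0
Entering loop: while start < end:
After iteration 1: start = 1, end = 3, sum_val = 19
After iteration 2: start = 2, end = 2, sum_val = 40
Loop ends.

Final answer: 40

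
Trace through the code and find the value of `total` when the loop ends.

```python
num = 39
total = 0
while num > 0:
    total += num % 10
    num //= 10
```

Let's trace through this code step by step.

Initialize: num = 39
Initialize: total = 0
Entering loop: while num > 0:
After iteration 1: num = 3, total = 9
After iteration 2: num = 0, total = 12
Loop ends.

Final answer: 12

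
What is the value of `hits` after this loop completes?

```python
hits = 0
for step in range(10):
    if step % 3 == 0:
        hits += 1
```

Let's trace through this code step by step.

Initialize: hits = 0
Entering loop: for step in range(10):
After iteration 1: step = 0, hits = 1
After iteration 2: step = 1, hits = 1
After iteration 3: step = 2, hits = 1
After iteration 4: step = 3, hits = 2
After iteration 5: step = 4, hits = 2
After iteration 6: step = 5, hits = 2
After iteration 7: step = 6, hits = 3
After iteration 8: step = 7, hits = 3
After iteration 9: step = 8, hits = 3
After iteration 10: step = 9, hits = 4
Loop ends.

Final answer: 4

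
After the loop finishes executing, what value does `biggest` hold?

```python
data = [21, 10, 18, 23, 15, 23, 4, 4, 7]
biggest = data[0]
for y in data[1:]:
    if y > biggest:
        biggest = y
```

Let's trace through this code step by step.

Initialize: data = [21, 10, 18, 23, 15, 23, 4, 4, 7]
Initialize: biggest = 21
Entering loop: for y in data[1:]:
After iteration 1: y = 10, biggest = 21
After iteration 2: y = 18, biggest = 21
After iteration 3: y = 23, biggest = 23
After iteration 4: y = 15, biggest = 23
After iteration 5: y = 23, biggest = 23
After iteration 6: y = 4, biggest = 23
After iteration 7: y = 4, biggest = 23
After iteration 8: y = 7, biggest = 23
Loop ends.

Final answer: 23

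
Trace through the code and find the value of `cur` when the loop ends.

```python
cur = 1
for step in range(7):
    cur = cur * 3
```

Let's trace through this code step by step.

Initialize: cur = 1
Entering loop: for step in range(7):
After iteration 1: step = 0, cur = 3
After iteration 2: step = 1, cur = 9
After iteration 3: step = 2, cur = 27
After iteration 4: step = 3, cur = 81
After iteration 5: step = 4, cur = 243
After iteration 6: step = 5, cur = 729
After iteration 7: step = 6, cur = 2187
Loop ends.

Final answer: 2187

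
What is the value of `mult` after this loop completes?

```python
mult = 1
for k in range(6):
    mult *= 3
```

Let's trace through this code step by step.

Initialize: mult = 1
Entering loop: for k in range(6):
After iteration 1: k = 0, mult = 3
After iteration 2: k = 1, mult = 9
After iteration 3: k = 2, mult = 27
After iteration 4: k = 3, mult = 81
After iteration 5: k = 4, mult = 243
After iteration 6: k = 5, mult = 729
Loop ends.

Final answer: 729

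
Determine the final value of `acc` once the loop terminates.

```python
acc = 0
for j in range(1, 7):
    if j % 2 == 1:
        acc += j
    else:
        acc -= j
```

Let's trace through this code step by step.

Initialize: acc = 0
Entering loop: for j in range(1, 7):
After iteration 1: j = 1, acc = 1
After iteration 2: j = 2, acc = -1
After iteration 3: j = 3, acc = 2
After iteration 4: j = 4, acc = -2
After iteration 5: j = 5, acc = 3
After iteration 6: j = 6, acc = -3
Loop ends.

Final answer: -3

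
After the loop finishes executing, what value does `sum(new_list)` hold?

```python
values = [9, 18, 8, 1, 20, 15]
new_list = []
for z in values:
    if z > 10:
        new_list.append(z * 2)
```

Let's trace through this code step by step.

Initialize: values = [9, 18, 8, 1, 20, 15]
Initialize: new_list = []
Entering loop: for z in values:
After iteration 1: z = 9, new_list = []
After iteration 2: z = 18, new_list = [36]
After iteration 3: z = 8, new_list = [36]
After iteration 4: z = 1, new_list = [36]
After iteration 5: z = 20, new_list = [36, 40]
After iteration 6: z = 15, new_list = [36, 40, 30]
Loop ends.
sum(new_list) = 106

Final answer: 106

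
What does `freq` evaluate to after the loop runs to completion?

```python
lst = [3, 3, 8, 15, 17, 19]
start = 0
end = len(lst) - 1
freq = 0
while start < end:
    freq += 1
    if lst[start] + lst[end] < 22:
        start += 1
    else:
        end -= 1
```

Let's trace through this code step by step.

Initialize: lst = [3, 3, 8, 15, 17, 19]
Initialize: start = 0
Initialize: end = 5
Initialize: freq = 0
Entering loop: while start < end:
After iteration 1: start = 0, end = 4, freq = 1
After iteration 2: start = 1, end = 4, freq = 2
After iteration 3: start = 2, end = 4, freq = 3
After iteration 4: start = 2, end = 3, freq = 4
After iteration 5: start = 2, end = 2, freq = 5
Loop ends.

Final answer: 5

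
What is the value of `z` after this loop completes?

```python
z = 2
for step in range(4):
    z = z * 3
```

Let's trace through this code step by step.

Initialize: z = 2
Entering loop: for step in range(4):
After iteration 1: step = 0, z = 6
After iteration 2: step = 1, z = 18
After iteration 3: step = 2, z = 54
After iteration 4: step = 3, z = 162
Loop ends.

Final answer: 162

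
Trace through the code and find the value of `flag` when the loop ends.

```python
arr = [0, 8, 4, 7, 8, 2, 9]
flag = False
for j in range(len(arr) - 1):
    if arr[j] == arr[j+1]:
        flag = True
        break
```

Let's trace through this code step by step.

Initialize: arr = [0, 8, 4, 7, 8, 2, 9]
Initialize: flag = False
Entering loop: for j in range(len(arr) - 1):
After iteration 1: j = 0, flag = False
After iteration 2: j = 1, flag = False
After iteration 3: j = 2, flag = False
After iteration 4: j = 3, flag = False
After iteration 5: j = 4, flag = False
After iteration 6: j = 5, flag = False
Loop ends.

Final answer: False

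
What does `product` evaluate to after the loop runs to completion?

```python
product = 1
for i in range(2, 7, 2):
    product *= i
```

Let's trace through this code step by step.

Initialize: product = 1
Entering loop: for i in range(2, 7, 2):
After iteration 1: i = 2, product = 2
After iteration 2: i = 4, product = 8
After iteration 3: i = 6, product = 48
Loop ends.

Final answer: 48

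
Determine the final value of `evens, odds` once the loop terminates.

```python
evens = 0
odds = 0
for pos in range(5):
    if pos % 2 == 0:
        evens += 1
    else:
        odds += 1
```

Let's trace through this code step by step.

Initialize: evens = 0
Initialize: odds = 0
Entering loop: for pos in range(5):
After iteration 1: pos = 0, evens = 1, odds = 0
After iteration 2: pos = 1, evens = 1, odds = 1
After iteration 3: pos = 2, evens = 2, odds = 1
After iteration 4: pos = 3, evens = 2, odds = 2
After iteration 5: pos = 4, evens = 3, odds = 2
Loop ends.

Final answer: 3, 2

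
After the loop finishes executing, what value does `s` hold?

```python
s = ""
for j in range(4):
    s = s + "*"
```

Let's trace through this code step by step.

Initialize: s = ''
Entering loop: for j in range(4):
After iteration 1: j = 0, s = '*'
After iteration 2: j = 1, s = '**'
After iteration 3: j = 2, s = '***'
After iteration 4: j = 3, s = '****'
Loop ends.

Final answer: '****'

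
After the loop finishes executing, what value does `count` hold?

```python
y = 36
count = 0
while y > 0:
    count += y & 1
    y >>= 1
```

Let's trace through this code step by step.

Initialize: y = 36
Initialize: count = 0
Entering loop: while y > 0:
After iteration 1: y = 18, count = 0
After iteration 2: y = 9, count = 0
After iteration 3: y = 4, count = 1
After iteration 4: y = 2, count = 1
After iteration 5: y = 1, count = 1
After iteration 6: y = 0, count = 2
Loop ends.

Final answer: 2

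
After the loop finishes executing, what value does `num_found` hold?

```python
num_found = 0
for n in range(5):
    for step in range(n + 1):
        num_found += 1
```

Let's trace through this code step by step.

Initialize: num_found = 0
Entering loop: for n in range(5):
After iteration 1: n = 0, num_found = 1, step = 0
After iteration 2: n = 1, num_found = 3, step = 1
After iteration 3: n = 2, num_found = 6, step = 2
After iteration 4: n = 3, num_found = 10, step = 3
After iteration 5: n = 4, num_found = 15, step = 4
Loop ends.

Final answer: 15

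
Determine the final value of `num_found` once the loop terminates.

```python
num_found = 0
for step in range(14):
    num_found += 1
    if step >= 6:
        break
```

Let's trace through this code step by step.

Initialize: num_found = 0
Entering loop: for step in range(14):
After iteration 1: step = 0, num_found = 1
After iteration 2: step = 1, num_found = 2
After iteration 3: step = 2, num_found = 3
After iteration 4: step = 3, num_found = 4
After iteration 5: step = 4, num_found = 5
After iteration 6: step = 5, num_found = 6
After iteration 7: step = 6, num_found = 7
Loop ends.

Final answer: 7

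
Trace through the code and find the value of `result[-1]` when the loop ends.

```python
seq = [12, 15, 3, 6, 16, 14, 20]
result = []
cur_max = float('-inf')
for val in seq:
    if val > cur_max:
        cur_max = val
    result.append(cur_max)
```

Let's trace through this code step by step.

Initialize: seq = [12, 15, 3, 6, 16, 14, 20]
Initialize: result = []
Initialize: cur_max = -inf
Entering loop: for val in seq:
After iteration 1: val = 12, result = [12], cur_max = 12
After iteration 2: val = 15, result = [12, 15], cur_max = 15
After iteration 3: val = 3, result = [12, 15, 15], cur_max = 15
After iteration 4: val = 6, result = [12, 15, 15, 15], cur_max = 15
After iteration 5: val = 16, result = [12, 15, 15, 15, 16], cur_max = 16
After iteration 6: val = 14, result = [12, 15, 15, 15, 16, 16], cur_max = 16
After iteration 7: val = 20, result = [12, 15, 15, 15, 16, 16, 20], cur_max = 20
Loop ends.
result[-1] = 20

Final answer: 20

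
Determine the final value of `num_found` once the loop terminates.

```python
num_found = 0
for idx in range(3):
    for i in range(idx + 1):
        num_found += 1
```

Let's trace through this code step by step.

Initialize: num_found = 0
Entering loop: for idx in range(3):
After iteration 1: idx = 0, num_found = 1, i = 0
After iteration 2: idx = 1, num_found = 3, i = 1
After iteration 3: idx = 2, num_found = 6, i = 2
Loop ends.

Final answer: 6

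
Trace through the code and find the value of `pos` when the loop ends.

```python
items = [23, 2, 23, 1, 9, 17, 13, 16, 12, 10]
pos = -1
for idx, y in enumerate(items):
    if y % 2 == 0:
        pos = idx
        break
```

Let's trace through this code step by step.

Initialize: items = [23, 2, 23, 1, 9, 17, 13, 16, 12, 10]
Initialize: pos = -1
Entering loop: for idx, y in enumerate(items):
After iteration 1: idx = 0, y = 23, pos = -1
After iteration 2: idx = 1, y = 2, pos = 1
Loop ends.

Final answer: 1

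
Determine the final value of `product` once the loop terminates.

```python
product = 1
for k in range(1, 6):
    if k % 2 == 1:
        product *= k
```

Let's trace through this code step by step.

Initialize: product = 1
Entering loop: for k in range(1, 6):
After iteration 1: k = 1, product = 1
After iteration 2: k = 2, product = 1
After iteration 3: k = 3, product = 3
After iteration 4: k = 4, product = 3
After iteration 5: k = 5, product = 15
Loop ends.

Final answer: 15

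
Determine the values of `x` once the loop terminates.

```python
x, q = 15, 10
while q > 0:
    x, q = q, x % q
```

Let's trace through this code step by step.

Initialize: x = 15
Initialize: q = 10
Entering loop: while q > 0:
After iteration 1: x = 10, q = 5
After iteration 2: x = 5, q = 0
Loop ends.

Final answer: 5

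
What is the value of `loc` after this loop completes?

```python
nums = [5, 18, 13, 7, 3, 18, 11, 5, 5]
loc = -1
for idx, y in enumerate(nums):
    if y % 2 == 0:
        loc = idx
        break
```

Let's trace through this code step by step.

Initialize: nums = [5, 18, 13, 7, 3, 18, 11, 5, 5]
Initialize: loc = -1
Entering loop: for idx, y in enumerate(nums):
After iteration 1: idx = 0, y = 5, loc = -1
After iteration 2: idx = 1, y = 18, loc = 1
Loop ends.

Final answer: 1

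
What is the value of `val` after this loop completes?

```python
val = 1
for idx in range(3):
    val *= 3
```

Let's trace through this code step by step.

Initialize: val = 1
Entering loop: for idx in range(3):
After iteration 1: idx = 0, val = 3
After iteration 2: idx = 1, val = 9
After iteration 3: idx = 2, val = 27
Loop ends.

Final answer: 27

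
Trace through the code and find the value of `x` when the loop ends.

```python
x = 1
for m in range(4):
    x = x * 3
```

Let's trace through this code step by step.

Initialize: x = 1
Entering loop: for m in range(4):
After iteration 1: m = 0, x = 3
After iteration 2: m = 1, x = 9
After iteration 3: m = 2, x = 27
After iteration 4: m = 3, x = 81
Loop ends.

Final answer: 81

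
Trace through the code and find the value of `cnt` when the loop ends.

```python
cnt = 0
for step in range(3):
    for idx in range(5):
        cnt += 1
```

Let's trace through this code step by step.

Initialize: cnt = 0
Entering loop: for step in range(3):
After iteration 1: step = 0, cnt = 5
After iteration 2: step = 1, cnt = 10
After iteration 3: step = 2, cnt = 15
Loop ends.

Final answer: 15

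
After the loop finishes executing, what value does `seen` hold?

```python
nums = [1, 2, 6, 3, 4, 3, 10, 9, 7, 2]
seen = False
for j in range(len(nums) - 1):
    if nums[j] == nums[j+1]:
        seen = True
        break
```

Let's trace through this code step by step.

Initialize: nums = [1, 2, 6, 3, 4, 3, 10, 9, 7, 2]
Initialize: seen = False
Entering loop: for j in range(len(nums) - 1):
After iteration 1: j = 0, seen = False
After iteration 2: j = 1, seen = False
After iteration 3: j = 2, seen = False
After iteration 4: j = 3, seen = False
After iteration 5: j = 4, seen = False
After iteration 6: j = 5, seen = False
After iteration 7: j = 6, seen = False
After iteration 8: j = 7, seen = False
After iteration 9: j = 8, seen = False
Loop ends.

Final answer: False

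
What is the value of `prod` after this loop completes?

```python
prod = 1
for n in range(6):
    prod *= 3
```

Let's trace through this code step by step.

Initialize: prod = 1
Entering loop: for n in range(6):
After iteration 1: n = 0, prod = 3
After iteration 2: n = 1, prod = 9
After iteration 3: n = 2, prod = 27
After iteration 4: n = 3, prod = 81
After iteration 5: n = 4, prod = 243
After iteration 6: n = 5, prod = 729
Loop ends.

Final answer: 729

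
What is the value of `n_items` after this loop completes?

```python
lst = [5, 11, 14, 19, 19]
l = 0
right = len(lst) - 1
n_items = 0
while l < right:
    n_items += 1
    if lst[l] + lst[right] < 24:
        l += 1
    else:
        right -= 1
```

Let's trace through this code step by step.

Initialize: lst = [5, 11, 14, 19, 19]
Initialize: l = 0
Initialize: right = 4
Initialize: n_items = 0
Entering loop: while l < right:
After iteration 1: l = 0, right = 3, n_items = 1
After iteration 2: l = 0, right = 2, n_items = 2
After iteration 3: l = 1, right = 2, n_items = 3
After iteration 4: l = 1, right = 1, n_items = 4
Loop ends.

Final answer: 4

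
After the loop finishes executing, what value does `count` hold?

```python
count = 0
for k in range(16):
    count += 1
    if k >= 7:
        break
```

Let's trace through this code step by step.

Initialize: count = 0
Entering loop: for k in range(16):
After iteration 1: k = 0, count = 1
After iteration 2: k = 1, count = 2
After iteration 3: k = 2, count = 3
After iteration 4: k = 3, count = 4
After iteration 5: k = 4, count = 5
After iteration 6: k = 5, count = 6
After iteration 7: k = 6, count = 7
After iteration 8: k = 7, count = 8
Loop ends.

Final answer: 8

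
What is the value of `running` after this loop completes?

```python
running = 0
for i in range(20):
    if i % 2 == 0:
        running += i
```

Let's trace through this code step by step.

Initialize: running = 0
Entering loop: for i in range(20):
After iteration 1: i = 0, running = 0
After iteration 2: i = 1, running = 0
After iteration 3: i = 2, running = 2
After iteration 4: i = 3, running = 2
After iteration 5: i = 4, running = 6
After iteration 6: i = 5, running = 6
After iteration 7: i = 6, running = 12
After iteration 8: i = 7, running = 12
After iteration 9: i = 8, running = 20
After iteration 10: i = 9, running = 20
After iteration 11: i = 10, running = 30
After iteration 12: i = 11, running = 30
After iteration 13: i = 12, running = 42
After iteration 14: i = 13, running = 42
After iteration 15: i = 14, running = 56
After iteration 16: i = 15, running = 56
After iteration 17: i = 16, running = 72
After iteration 18: i = 17, running = 72
After iteration 19: i = 18, running = 90
After iteration 20: i = 19, running = 90
Loop ends.

Final answer: 90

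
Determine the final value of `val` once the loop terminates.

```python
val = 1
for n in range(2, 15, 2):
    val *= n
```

Let's trace through this code step by step.

Initialize: val = 1
Entering loop: for n in range(2, 15, 2):
After iteration 1: n = 2, val = 2
After iteration 2: n = 4, val = 8
After iteration 3: n = 6, val = 48
After iteration 4: n = 8, val = 384
After iteration 5: n = 10, val = 3840
After iteration 6: n = 12, val = 46080
After iteration 7: n = 14, val = 645120
Loop ends.

Final answer: 645120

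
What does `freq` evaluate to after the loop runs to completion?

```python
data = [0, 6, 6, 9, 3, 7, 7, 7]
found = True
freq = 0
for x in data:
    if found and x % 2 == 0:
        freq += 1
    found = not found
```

Let's trace through this code step by step.

Initialize: data = [0, 6, 6, 9, 3, 7, 7, 7]
Initialize: found = True
Initialize: freq = 0
Entering loop: for x in data:
After iteration 1: x = 0, found = False, freq = 1
After iteration 2: x = 6, found = True, freq = 1
After iteration 3: x = 6, found = False, freq = 2
After iteration 4: x = 9, found = True, freq = 2
After iteration 5: x = 3, found = False, freq = 2
After iteration 6: x = 7, found = True, freq = 2
After iteration 7: x = 7, found = False, freq = 2
After iteration 8: x = 7, found = True, freq = 2
Loop ends.

Final answer: 2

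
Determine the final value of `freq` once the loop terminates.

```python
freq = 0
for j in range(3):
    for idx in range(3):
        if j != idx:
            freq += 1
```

Let's trace through this code step by step.

Initialize: freq = 0
Entering loop: for j in range(3):
After iteration 1: j = 0, freq = 2
After iteration 2: j = 1, freq = 4
After iteration 3: j = 2, freq = 6
Loop ends.

Final answer: 6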